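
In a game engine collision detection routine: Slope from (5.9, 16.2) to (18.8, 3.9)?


slope = (y2-y1)/(x2-x1) = (3.9-16.2)/(18.8-5.9) = (-12.3)/12.9 = -0.9535

-0.9535


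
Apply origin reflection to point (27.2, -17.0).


Reflection over origin: (x,y) -> (-x,-y)
(27.2, -17) -> (-27.2, 17)

(-27.2, 17)


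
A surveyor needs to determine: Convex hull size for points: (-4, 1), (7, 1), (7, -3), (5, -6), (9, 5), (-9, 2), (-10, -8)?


Convex hull vertices (CCW): (-10, -8), (5, -6), (7, -3), (9, 5), (-9, 2)
Count = 5

5


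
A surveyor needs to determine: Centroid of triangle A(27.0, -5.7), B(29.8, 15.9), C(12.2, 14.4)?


Centroid = ((x_A+x_B+x_C)/3, (y_A+y_B+y_C)/3)
= ((27+29.8+12.2)/3, ((-5.7)+15.9+14.4)/3)
= (23, 8.2)

(23, 8.2)


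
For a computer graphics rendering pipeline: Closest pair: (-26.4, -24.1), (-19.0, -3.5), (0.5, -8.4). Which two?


d(P0,P1) = 21.8888, d(P0,P2) = 31.1464, d(P1,P2) = 20.1062
Closest: P1 and P2

Closest pair: (-19.0, -3.5) and (0.5, -8.4), distance = 20.1062


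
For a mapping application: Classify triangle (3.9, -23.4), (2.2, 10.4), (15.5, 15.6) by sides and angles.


Side lengths squared: AB^2=1145.33, BC^2=203.93, CA^2=1655.56
Sorted: [203.93, 1145.33, 1655.56]
By sides: Scalene, By angles: Obtuse

Scalene, Obtuse


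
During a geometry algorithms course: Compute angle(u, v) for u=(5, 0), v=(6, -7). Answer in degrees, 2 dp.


u.v = 30, |u| = sqrt(25) = 5, |v| = sqrt(85) = 9.2195
cos(theta) = u.v/(|u||v|) = 30/sqrt(2125) = 0.650791
theta = acos(0.650791) = 49.4 degrees

49.4 degrees


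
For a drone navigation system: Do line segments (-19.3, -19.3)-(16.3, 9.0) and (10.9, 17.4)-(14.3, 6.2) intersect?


Cross products: d1=-463.02, d2=31.92, d3=451.86, d4=-43.08
d1*d2 < 0 and d3*d4 < 0? yes

Yes, they intersect


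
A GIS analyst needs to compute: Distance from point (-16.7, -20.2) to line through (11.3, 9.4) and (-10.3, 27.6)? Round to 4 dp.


|cross product| = 1148.96
|line direction| = sqrt(797.8) = 28.2454
Distance = 1148.96/sqrt(797.8) = 40.6778

40.6778


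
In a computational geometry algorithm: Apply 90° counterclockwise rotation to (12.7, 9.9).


90° CCW: (x,y) -> (-y, x)
(12.7,9.9) -> (-9.9, 12.7)

(-9.9, 12.7)


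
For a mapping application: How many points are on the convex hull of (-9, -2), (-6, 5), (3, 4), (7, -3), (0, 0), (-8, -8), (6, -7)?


Convex hull vertices (CCW): (-9, -2), (-8, -8), (6, -7), (7, -3), (3, 4), (-6, 5)
Count = 6

6


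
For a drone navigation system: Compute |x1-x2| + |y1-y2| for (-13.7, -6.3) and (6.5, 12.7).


|(-13.7)-6.5| + |(-6.3)-12.7| = 20.2 + 19 = 39.2

39.2


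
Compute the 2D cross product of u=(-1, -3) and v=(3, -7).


u x v = u_x*v_y - u_y*v_x = (-1)*(-7) - (-3)*3
= 7 - (-9) = 16

16


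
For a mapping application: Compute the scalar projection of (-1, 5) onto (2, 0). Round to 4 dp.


u.v = -2, |v| = sqrt(4) = 2
Scalar projection = u.v / |v| = -2 / sqrt(4) = -1

-1


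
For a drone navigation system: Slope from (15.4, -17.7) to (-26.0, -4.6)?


slope = (y2-y1)/(x2-x1) = ((-4.6)-(-17.7))/((-26)-15.4) = 13.1/(-41.4) = -0.3164

-0.3164


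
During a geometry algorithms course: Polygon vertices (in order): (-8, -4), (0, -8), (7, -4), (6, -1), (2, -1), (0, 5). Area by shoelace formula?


Shoelace sum: ((-8)*(-8) - 0*(-4)) + (0*(-4) - 7*(-8)) + (7*(-1) - 6*(-4)) + (6*(-1) - 2*(-1)) + (2*5 - 0*(-1)) + (0*(-4) - (-8)*5)
= 183
Area = |183|/2 = 91.5

91.5


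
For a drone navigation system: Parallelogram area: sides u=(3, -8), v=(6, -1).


|u x v| = |3*(-1) - (-8)*6|
= |(-3) - (-48)| = 45

45


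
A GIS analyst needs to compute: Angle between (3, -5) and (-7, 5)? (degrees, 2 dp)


u.v = -46, |u| = sqrt(34) = 5.831, |v| = sqrt(74) = 8.6023
cos(theta) = u.v/(|u||v|) = -46/sqrt(2516) = -0.91707
theta = acos(-0.91707) = 156.5 degrees

156.5 degrees


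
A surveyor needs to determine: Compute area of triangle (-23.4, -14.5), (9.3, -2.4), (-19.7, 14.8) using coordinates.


Area = |x_A(y_B-y_C) + x_B(y_C-y_A) + x_C(y_A-y_B)|/2
= |402.48 + 272.49 + 238.37|/2
= 913.34/2 = 456.67

456.67


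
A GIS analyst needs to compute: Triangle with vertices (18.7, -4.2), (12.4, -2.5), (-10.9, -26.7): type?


Side lengths squared: AB^2=42.58, BC^2=1128.53, CA^2=1382.41
Sorted: [42.58, 1128.53, 1382.41]
By sides: Scalene, By angles: Obtuse

Scalene, Obtuse


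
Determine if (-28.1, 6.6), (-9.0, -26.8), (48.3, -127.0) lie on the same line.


Cross product: ((-9)-(-28.1))*((-127)-6.6) - ((-26.8)-6.6)*(48.3-(-28.1))
= 0

Yes, collinear


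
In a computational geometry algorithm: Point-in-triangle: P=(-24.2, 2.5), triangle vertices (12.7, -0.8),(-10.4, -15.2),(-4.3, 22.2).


Cross products: AB x AP = -607.59, BC x BP = 624.09, CA x CP = -792.6
All same sign? no

No, outside


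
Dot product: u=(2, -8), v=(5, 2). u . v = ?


u . v = u_x*v_x + u_y*v_y = 2*5 + (-8)*2
= 10 + (-16) = -6

-6


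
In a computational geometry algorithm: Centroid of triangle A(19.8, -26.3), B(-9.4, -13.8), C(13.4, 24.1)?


Centroid = ((x_A+x_B+x_C)/3, (y_A+y_B+y_C)/3)
= ((19.8+(-9.4)+13.4)/3, ((-26.3)+(-13.8)+24.1)/3)
= (7.9333, -5.3333)

(7.9333, -5.3333)


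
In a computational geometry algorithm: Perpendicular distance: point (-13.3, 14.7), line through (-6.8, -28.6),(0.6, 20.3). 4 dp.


|cross product| = 638.27
|line direction| = sqrt(2445.97) = 49.4567
Distance = 638.27/sqrt(2445.97) = 12.9056

12.9056


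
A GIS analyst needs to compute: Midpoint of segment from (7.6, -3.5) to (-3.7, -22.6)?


M = ((7.6+(-3.7))/2, ((-3.5)+(-22.6))/2)
= (1.95, -13.05)

(1.95, -13.05)


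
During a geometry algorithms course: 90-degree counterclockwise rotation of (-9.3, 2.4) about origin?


90° CCW: (x,y) -> (-y, x)
(-9.3,2.4) -> (-2.4, -9.3)

(-2.4, -9.3)


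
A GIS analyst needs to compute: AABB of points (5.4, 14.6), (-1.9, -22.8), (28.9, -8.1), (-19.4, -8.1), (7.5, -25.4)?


x range: [-19.4, 28.9]
y range: [-25.4, 14.6]
Bounding box: (-19.4,-25.4) to (28.9,14.6)

(-19.4,-25.4) to (28.9,14.6)


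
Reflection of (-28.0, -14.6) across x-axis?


Reflection over x-axis: (x,y) -> (x,-y)
(-28, -14.6) -> (-28, 14.6)

(-28, 14.6)


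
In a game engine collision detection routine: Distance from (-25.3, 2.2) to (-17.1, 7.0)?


dx=8.2, dy=4.8
d^2 = 8.2^2 + 4.8^2 = 90.28
d = sqrt(90.28) = 9.5016

9.5016


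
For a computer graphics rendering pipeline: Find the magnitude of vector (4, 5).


|u| = sqrt(4^2 + 5^2) = sqrt(41) = 6.4031

6.4031


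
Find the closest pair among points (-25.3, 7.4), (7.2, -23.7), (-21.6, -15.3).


d(P0,P1) = 44.9829, d(P0,P2) = 22.9996, d(P1,P2) = 30
Closest: P0 and P2

Closest pair: (-25.3, 7.4) and (-21.6, -15.3), distance = 22.9996


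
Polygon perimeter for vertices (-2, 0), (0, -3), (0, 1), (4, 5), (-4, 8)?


Sides: (-2, 0)->(0, -3): sqrt(13) = 3.605551, (0, -3)->(0, 1): sqrt(16) = 4, (0, 1)->(4, 5): sqrt(32) = 5.656854, (4, 5)->(-4, 8): sqrt(73) = 8.544004, (-4, 8)->(-2, 0): sqrt(68) = 8.246211
Sum = 30.05262
Perimeter = 30.0526

30.0526


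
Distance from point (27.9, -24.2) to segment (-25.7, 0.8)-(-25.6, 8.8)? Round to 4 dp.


Project P onto AB: t = 0 (clamped to [0,1])
Closest point on segment: (-25.7, 0.8)
Distance: 59.1436

59.1436


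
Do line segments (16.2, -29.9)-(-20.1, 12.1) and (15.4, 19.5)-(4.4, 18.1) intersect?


Cross products: d1=544.52, d2=31.7, d3=-1759.62, d4=-1246.8
d1*d2 < 0 and d3*d4 < 0? no

No, they don't intersect


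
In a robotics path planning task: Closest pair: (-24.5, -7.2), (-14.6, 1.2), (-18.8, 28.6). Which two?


d(P0,P1) = 12.9835, d(P0,P2) = 36.2509, d(P1,P2) = 27.72
Closest: P0 and P1

Closest pair: (-24.5, -7.2) and (-14.6, 1.2), distance = 12.9835


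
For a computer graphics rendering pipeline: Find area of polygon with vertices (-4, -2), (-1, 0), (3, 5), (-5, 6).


Shoelace sum: ((-4)*0 - (-1)*(-2)) + ((-1)*5 - 3*0) + (3*6 - (-5)*5) + ((-5)*(-2) - (-4)*6)
= 70
Area = |70|/2 = 35

35


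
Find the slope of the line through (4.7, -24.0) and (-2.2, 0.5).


slope = (y2-y1)/(x2-x1) = (0.5-(-24))/((-2.2)-4.7) = 24.5/(-6.9) = -3.5507

-3.5507


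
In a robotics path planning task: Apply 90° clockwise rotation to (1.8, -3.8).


90° CW: (x,y) -> (y, -x)
(1.8,-3.8) -> (-3.8, -1.8)

(-3.8, -1.8)


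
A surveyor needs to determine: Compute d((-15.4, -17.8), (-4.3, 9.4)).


dx=11.1, dy=27.2
d^2 = 11.1^2 + 27.2^2 = 863.05
d = sqrt(863.05) = 29.3777

29.3777


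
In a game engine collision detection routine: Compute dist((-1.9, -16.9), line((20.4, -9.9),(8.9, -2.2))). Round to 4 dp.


|cross product| = 252.21
|line direction| = sqrt(191.54) = 13.8398
Distance = 252.21/sqrt(191.54) = 18.2235

18.2235


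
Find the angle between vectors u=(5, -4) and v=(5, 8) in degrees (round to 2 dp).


u.v = -7, |u| = sqrt(41) = 6.4031, |v| = sqrt(89) = 9.434
cos(theta) = u.v/(|u||v|) = -7/sqrt(3649) = -0.115881
theta = acos(-0.115881) = 96.65 degrees

96.65 degrees


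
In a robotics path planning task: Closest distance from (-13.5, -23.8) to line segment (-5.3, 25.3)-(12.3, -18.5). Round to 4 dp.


Project P onto AB: t = 0.9004 (clamped to [0,1])
Closest point on segment: (10.547, -14.1373)
Distance: 25.9157

25.9157


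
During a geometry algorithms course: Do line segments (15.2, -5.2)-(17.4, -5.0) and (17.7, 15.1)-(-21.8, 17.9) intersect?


Cross products: d1=808.85, d2=794.79, d3=44.16, d4=58.22
d1*d2 < 0 and d3*d4 < 0? no

No, they don't intersect


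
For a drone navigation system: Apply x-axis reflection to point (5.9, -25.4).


Reflection over x-axis: (x,y) -> (x,-y)
(5.9, -25.4) -> (5.9, 25.4)

(5.9, 25.4)


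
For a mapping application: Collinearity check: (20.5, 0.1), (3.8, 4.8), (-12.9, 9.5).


Cross product: (3.8-20.5)*(9.5-0.1) - (4.8-0.1)*((-12.9)-20.5)
= 0

Yes, collinear


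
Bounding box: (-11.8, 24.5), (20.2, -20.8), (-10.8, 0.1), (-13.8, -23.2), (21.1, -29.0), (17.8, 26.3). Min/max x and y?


x range: [-13.8, 21.1]
y range: [-29, 26.3]
Bounding box: (-13.8,-29) to (21.1,26.3)

(-13.8,-29) to (21.1,26.3)


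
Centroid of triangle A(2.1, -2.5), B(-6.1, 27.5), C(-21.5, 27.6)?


Centroid = ((x_A+x_B+x_C)/3, (y_A+y_B+y_C)/3)
= ((2.1+(-6.1)+(-21.5))/3, ((-2.5)+27.5+27.6)/3)
= (-8.5, 17.5333)

(-8.5, 17.5333)


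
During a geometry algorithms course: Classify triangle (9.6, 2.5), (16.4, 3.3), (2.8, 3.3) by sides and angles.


Side lengths squared: AB^2=46.88, BC^2=184.96, CA^2=46.88
Sorted: [46.88, 46.88, 184.96]
By sides: Isosceles, By angles: Obtuse

Isosceles, Obtuse


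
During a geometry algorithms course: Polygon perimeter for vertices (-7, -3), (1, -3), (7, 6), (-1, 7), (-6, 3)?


Sides: (-7, -3)->(1, -3): sqrt(64) = 8, (1, -3)->(7, 6): sqrt(117) = 10.816654, (7, 6)->(-1, 7): sqrt(65) = 8.062258, (-1, 7)->(-6, 3): sqrt(41) = 6.403124, (-6, 3)->(-7, -3): sqrt(37) = 6.082763
Sum = 39.364799
Perimeter = 39.3648

39.3648


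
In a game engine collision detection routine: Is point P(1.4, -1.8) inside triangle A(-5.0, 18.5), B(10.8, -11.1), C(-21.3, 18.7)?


Cross products: AB x AP = -131.3, BC x BP = -18.41, CA x CP = -329.61
All same sign? yes

Yes, inside


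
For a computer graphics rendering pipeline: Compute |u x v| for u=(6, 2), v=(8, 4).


|u x v| = |6*4 - 2*8|
= |24 - 16| = 8

8


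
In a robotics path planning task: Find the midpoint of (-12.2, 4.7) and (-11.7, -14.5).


M = (((-12.2)+(-11.7))/2, (4.7+(-14.5))/2)
= (-11.95, -4.9)

(-11.95, -4.9)


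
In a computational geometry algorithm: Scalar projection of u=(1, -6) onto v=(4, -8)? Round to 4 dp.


u.v = 52, |v| = sqrt(80) = 8.9443
Scalar projection = u.v / |v| = 52 / sqrt(80) = 5.8138

5.8138


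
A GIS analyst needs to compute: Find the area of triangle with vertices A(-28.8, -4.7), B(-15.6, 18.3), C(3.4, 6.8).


Area = |x_A(y_B-y_C) + x_B(y_C-y_A) + x_C(y_A-y_B)|/2
= |(-331.2) + (-179.4) + (-78.2)|/2
= 588.8/2 = 294.4

294.4


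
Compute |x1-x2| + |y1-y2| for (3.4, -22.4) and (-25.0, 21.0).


|3.4-(-25)| + |(-22.4)-21| = 28.4 + 43.4 = 71.8

71.8


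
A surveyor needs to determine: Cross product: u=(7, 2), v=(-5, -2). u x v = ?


u x v = u_x*v_y - u_y*v_x = 7*(-2) - 2*(-5)
= (-14) - (-10) = -4

-4


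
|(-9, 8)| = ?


|u| = sqrt((-9)^2 + 8^2) = sqrt(145) = 12.0416

12.0416


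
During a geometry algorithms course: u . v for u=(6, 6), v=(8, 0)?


u . v = u_x*v_x + u_y*v_y = 6*8 + 6*0
= 48 + 0 = 48

48


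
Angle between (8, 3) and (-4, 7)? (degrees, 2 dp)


u.v = -11, |u| = sqrt(73) = 8.544, |v| = sqrt(65) = 8.0623
cos(theta) = u.v/(|u||v|) = -11/sqrt(4745) = -0.159689
theta = acos(-0.159689) = 99.19 degrees

99.19 degrees


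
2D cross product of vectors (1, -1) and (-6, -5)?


u x v = u_x*v_y - u_y*v_x = 1*(-5) - (-1)*(-6)
= (-5) - 6 = -11

-11


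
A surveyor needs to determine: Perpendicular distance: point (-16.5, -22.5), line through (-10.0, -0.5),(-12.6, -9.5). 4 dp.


|cross product| = 1.3
|line direction| = sqrt(87.76) = 9.368
Distance = 1.3/sqrt(87.76) = 0.1388

0.1388


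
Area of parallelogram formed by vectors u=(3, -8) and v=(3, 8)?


|u x v| = |3*8 - (-8)*3|
= |24 - (-24)| = 48

48


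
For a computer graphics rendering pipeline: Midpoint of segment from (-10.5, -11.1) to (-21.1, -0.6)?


M = (((-10.5)+(-21.1))/2, ((-11.1)+(-0.6))/2)
= (-15.8, -5.85)

(-15.8, -5.85)


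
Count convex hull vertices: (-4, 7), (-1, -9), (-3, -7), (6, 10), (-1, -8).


Convex hull vertices (CCW): (-4, 7), (-3, -7), (-1, -9), (6, 10)
Count = 4

4


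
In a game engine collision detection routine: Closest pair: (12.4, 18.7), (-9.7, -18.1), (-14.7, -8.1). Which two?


d(P0,P1) = 42.9261, d(P0,P2) = 38.1136, d(P1,P2) = 11.1803
Closest: P1 and P2

Closest pair: (-9.7, -18.1) and (-14.7, -8.1), distance = 11.1803


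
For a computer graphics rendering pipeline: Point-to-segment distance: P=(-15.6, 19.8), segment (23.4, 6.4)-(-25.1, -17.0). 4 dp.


Project P onto AB: t = 0.5442 (clamped to [0,1])
Closest point on segment: (-2.9914, -6.3332)
Distance: 29.0158

29.0158


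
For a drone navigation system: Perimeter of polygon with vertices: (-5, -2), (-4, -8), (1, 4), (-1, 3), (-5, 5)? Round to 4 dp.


Sides: (-5, -2)->(-4, -8): sqrt(37) = 6.082763, (-4, -8)->(1, 4): sqrt(169) = 13, (1, 4)->(-1, 3): sqrt(5) = 2.236068, (-1, 3)->(-5, 5): sqrt(20) = 4.472136, (-5, 5)->(-5, -2): sqrt(49) = 7
Sum = 32.790967
Perimeter = 32.791

32.791


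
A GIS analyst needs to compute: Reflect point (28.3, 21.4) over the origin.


Reflection over origin: (x,y) -> (-x,-y)
(28.3, 21.4) -> (-28.3, -21.4)

(-28.3, -21.4)


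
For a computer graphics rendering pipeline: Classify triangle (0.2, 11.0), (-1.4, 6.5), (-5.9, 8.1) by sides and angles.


Side lengths squared: AB^2=22.81, BC^2=22.81, CA^2=45.62
Sorted: [22.81, 22.81, 45.62]
By sides: Isosceles, By angles: Right

Isosceles, Right


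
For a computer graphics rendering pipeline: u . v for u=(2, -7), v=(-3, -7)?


u . v = u_x*v_x + u_y*v_y = 2*(-3) + (-7)*(-7)
= (-6) + 49 = 43

43


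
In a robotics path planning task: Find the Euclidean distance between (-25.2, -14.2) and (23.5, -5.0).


dx=48.7, dy=9.2
d^2 = 48.7^2 + 9.2^2 = 2456.33
d = sqrt(2456.33) = 49.5614

49.5614


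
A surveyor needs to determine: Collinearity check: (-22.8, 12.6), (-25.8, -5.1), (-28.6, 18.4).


Cross product: ((-25.8)-(-22.8))*(18.4-12.6) - ((-5.1)-12.6)*((-28.6)-(-22.8))
= -120.06

No, not collinear


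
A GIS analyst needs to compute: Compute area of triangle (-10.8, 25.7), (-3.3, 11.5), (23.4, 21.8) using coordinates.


Area = |x_A(y_B-y_C) + x_B(y_C-y_A) + x_C(y_A-y_B)|/2
= |111.24 + 12.87 + 332.28|/2
= 456.39/2 = 228.195

228.195


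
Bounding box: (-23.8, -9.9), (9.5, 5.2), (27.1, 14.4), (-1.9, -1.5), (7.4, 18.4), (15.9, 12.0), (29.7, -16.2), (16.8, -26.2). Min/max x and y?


x range: [-23.8, 29.7]
y range: [-26.2, 18.4]
Bounding box: (-23.8,-26.2) to (29.7,18.4)

(-23.8,-26.2) to (29.7,18.4)


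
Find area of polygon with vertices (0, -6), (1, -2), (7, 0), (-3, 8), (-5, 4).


Shoelace sum: (0*(-2) - 1*(-6)) + (1*0 - 7*(-2)) + (7*8 - (-3)*0) + ((-3)*4 - (-5)*8) + ((-5)*(-6) - 0*4)
= 134
Area = |134|/2 = 67

67


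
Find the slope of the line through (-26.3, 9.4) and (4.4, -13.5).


slope = (y2-y1)/(x2-x1) = ((-13.5)-9.4)/(4.4-(-26.3)) = (-22.9)/30.7 = -0.7459

-0.7459


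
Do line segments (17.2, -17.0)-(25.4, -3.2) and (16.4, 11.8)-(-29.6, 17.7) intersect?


Cross products: d1=1320.08, d2=636.9, d3=247.2, d4=930.38
d1*d2 < 0 and d3*d4 < 0? no

No, they don't intersect


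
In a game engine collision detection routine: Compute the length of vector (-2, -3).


|u| = sqrt((-2)^2 + (-3)^2) = sqrt(13) = 3.6056

3.6056


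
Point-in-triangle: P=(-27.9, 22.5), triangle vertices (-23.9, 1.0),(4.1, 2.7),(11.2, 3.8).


Cross products: AB x AP = 608.8, BC x BP = 175.78, CA x CP = -765.85
All same sign? no

No, outside


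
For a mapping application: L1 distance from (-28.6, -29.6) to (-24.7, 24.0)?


|(-28.6)-(-24.7)| + |(-29.6)-24| = 3.9 + 53.6 = 57.5

57.5


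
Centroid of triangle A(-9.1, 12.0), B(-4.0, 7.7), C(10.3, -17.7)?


Centroid = ((x_A+x_B+x_C)/3, (y_A+y_B+y_C)/3)
= (((-9.1)+(-4)+10.3)/3, (12+7.7+(-17.7))/3)
= (-0.9333, 0.6667)

(-0.9333, 0.6667)


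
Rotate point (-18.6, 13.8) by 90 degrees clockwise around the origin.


90° CW: (x,y) -> (y, -x)
(-18.6,13.8) -> (13.8, 18.6)

(13.8, 18.6)


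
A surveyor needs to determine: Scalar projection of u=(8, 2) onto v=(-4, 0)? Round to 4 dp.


u.v = -32, |v| = sqrt(16) = 4
Scalar projection = u.v / |v| = -32 / sqrt(16) = -8

-8


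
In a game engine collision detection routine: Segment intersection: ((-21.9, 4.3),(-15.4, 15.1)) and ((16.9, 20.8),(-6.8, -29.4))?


Cross products: d1=-1556.71, d2=-1486.37, d3=-311.79, d4=-382.13
d1*d2 < 0 and d3*d4 < 0? no

No, they don't intersect


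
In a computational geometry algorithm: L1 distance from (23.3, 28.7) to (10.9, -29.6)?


|23.3-10.9| + |28.7-(-29.6)| = 12.4 + 58.3 = 70.7

70.7


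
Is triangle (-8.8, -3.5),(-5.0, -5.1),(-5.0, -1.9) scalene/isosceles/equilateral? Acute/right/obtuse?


Side lengths squared: AB^2=17, BC^2=10.24, CA^2=17
Sorted: [10.24, 17, 17]
By sides: Isosceles, By angles: Acute

Isosceles, Acute


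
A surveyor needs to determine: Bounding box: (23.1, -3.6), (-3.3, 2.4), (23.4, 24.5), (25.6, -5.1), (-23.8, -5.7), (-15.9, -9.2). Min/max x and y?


x range: [-23.8, 25.6]
y range: [-9.2, 24.5]
Bounding box: (-23.8,-9.2) to (25.6,24.5)

(-23.8,-9.2) to (25.6,24.5)


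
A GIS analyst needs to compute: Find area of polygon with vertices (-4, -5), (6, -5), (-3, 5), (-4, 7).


Shoelace sum: ((-4)*(-5) - 6*(-5)) + (6*5 - (-3)*(-5)) + ((-3)*7 - (-4)*5) + ((-4)*(-5) - (-4)*7)
= 112
Area = |112|/2 = 56

56


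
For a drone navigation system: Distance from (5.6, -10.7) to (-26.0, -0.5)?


dx=-31.6, dy=10.2
d^2 = (-31.6)^2 + 10.2^2 = 1102.6
d = sqrt(1102.6) = 33.2054

33.2054


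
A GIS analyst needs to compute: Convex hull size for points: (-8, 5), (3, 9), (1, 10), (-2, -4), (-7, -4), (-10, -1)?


Convex hull vertices (CCW): (-10, -1), (-7, -4), (-2, -4), (3, 9), (1, 10), (-8, 5)
Count = 6

6


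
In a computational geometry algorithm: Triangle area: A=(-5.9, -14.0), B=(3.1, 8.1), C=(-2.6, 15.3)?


Area = |x_A(y_B-y_C) + x_B(y_C-y_A) + x_C(y_A-y_B)|/2
= |42.48 + 90.83 + 57.46|/2
= 190.77/2 = 95.385

95.385


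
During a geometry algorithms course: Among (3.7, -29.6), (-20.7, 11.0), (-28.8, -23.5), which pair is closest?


d(P0,P1) = 47.3679, d(P0,P2) = 33.0675, d(P1,P2) = 35.4381
Closest: P0 and P2

Closest pair: (3.7, -29.6) and (-28.8, -23.5), distance = 33.0675


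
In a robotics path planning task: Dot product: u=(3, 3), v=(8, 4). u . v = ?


u . v = u_x*v_x + u_y*v_y = 3*8 + 3*4
= 24 + 12 = 36

36


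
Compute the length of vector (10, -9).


|u| = sqrt(10^2 + (-9)^2) = sqrt(181) = 13.4536

13.4536


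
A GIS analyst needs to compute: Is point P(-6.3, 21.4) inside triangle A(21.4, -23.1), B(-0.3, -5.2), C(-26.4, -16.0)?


Cross products: AB x AP = -469.82, BC x BP = -759.06, CA x CP = 1930.43
All same sign? no

No, outside


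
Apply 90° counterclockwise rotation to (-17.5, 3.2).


90° CCW: (x,y) -> (-y, x)
(-17.5,3.2) -> (-3.2, -17.5)

(-3.2, -17.5)


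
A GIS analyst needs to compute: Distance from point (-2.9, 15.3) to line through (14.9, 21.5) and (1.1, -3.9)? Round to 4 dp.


|cross product| = 366.56
|line direction| = sqrt(835.6) = 28.9067
Distance = 366.56/sqrt(835.6) = 12.6808

12.6808


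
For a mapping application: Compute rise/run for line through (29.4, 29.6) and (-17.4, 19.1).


slope = (y2-y1)/(x2-x1) = (19.1-29.6)/((-17.4)-29.4) = (-10.5)/(-46.8) = 0.2244

0.2244


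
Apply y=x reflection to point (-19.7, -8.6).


Reflection over y=x: (x,y) -> (y,x)
(-19.7, -8.6) -> (-8.6, -19.7)

(-8.6, -19.7)


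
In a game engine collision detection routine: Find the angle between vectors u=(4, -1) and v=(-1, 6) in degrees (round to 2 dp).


u.v = -10, |u| = sqrt(17) = 4.1231, |v| = sqrt(37) = 6.0828
cos(theta) = u.v/(|u||v|) = -10/sqrt(629) = -0.398726
theta = acos(-0.398726) = 113.5 degrees

113.5 degrees


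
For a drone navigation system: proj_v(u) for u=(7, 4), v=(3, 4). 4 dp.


u.v = 37, |v| = sqrt(25) = 5
Scalar projection = u.v / |v| = 37 / sqrt(25) = 7.4

7.4


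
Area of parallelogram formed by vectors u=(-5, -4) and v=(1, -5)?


|u x v| = |(-5)*(-5) - (-4)*1|
= |25 - (-4)| = 29

29


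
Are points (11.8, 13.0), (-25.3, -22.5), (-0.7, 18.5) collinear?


Cross product: ((-25.3)-11.8)*(18.5-13) - ((-22.5)-13)*((-0.7)-11.8)
= -647.8

No, not collinear


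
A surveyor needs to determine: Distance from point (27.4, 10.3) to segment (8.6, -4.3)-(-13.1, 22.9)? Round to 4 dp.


Project P onto AB: t = 0 (clamped to [0,1])
Closest point on segment: (8.6, -4.3)
Distance: 23.8034

23.8034


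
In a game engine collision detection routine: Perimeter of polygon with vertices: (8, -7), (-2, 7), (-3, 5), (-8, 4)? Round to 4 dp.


Sides: (8, -7)->(-2, 7): sqrt(296) = 17.204651, (-2, 7)->(-3, 5): sqrt(5) = 2.236068, (-3, 5)->(-8, 4): sqrt(26) = 5.09902, (-8, 4)->(8, -7): sqrt(377) = 19.416488
Sum = 43.956227
Perimeter = 43.9562

43.9562


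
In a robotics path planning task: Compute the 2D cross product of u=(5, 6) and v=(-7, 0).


u x v = u_x*v_y - u_y*v_x = 5*0 - 6*(-7)
= 0 - (-42) = 42

42


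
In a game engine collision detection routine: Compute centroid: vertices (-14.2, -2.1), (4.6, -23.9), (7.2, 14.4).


Centroid = ((x_A+x_B+x_C)/3, (y_A+y_B+y_C)/3)
= (((-14.2)+4.6+7.2)/3, ((-2.1)+(-23.9)+14.4)/3)
= (-0.8, -3.8667)

(-0.8, -3.8667)


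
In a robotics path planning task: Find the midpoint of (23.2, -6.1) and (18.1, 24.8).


M = ((23.2+18.1)/2, ((-6.1)+24.8)/2)
= (20.65, 9.35)

(20.65, 9.35)


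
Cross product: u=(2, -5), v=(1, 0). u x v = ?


u x v = u_x*v_y - u_y*v_x = 2*0 - (-5)*1
= 0 - (-5) = 5

5


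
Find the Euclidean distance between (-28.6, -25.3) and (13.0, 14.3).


dx=41.6, dy=39.6
d^2 = 41.6^2 + 39.6^2 = 3298.72
d = sqrt(3298.72) = 57.4345

57.4345


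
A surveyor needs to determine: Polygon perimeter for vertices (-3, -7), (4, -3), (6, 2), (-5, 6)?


Sides: (-3, -7)->(4, -3): sqrt(65) = 8.062258, (4, -3)->(6, 2): sqrt(29) = 5.385165, (6, 2)->(-5, 6): sqrt(137) = 11.7047, (-5, 6)->(-3, -7): sqrt(173) = 13.152946
Sum = 38.305069
Perimeter = 38.3051

38.3051


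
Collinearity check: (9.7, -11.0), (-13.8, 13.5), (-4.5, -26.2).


Cross product: ((-13.8)-9.7)*((-26.2)-(-11)) - (13.5-(-11))*((-4.5)-9.7)
= 705.1

No, not collinear


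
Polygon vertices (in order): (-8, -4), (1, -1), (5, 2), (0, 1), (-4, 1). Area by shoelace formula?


Shoelace sum: ((-8)*(-1) - 1*(-4)) + (1*2 - 5*(-1)) + (5*1 - 0*2) + (0*1 - (-4)*1) + ((-4)*(-4) - (-8)*1)
= 52
Area = |52|/2 = 26

26


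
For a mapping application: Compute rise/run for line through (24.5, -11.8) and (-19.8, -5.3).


slope = (y2-y1)/(x2-x1) = ((-5.3)-(-11.8))/((-19.8)-24.5) = 6.5/(-44.3) = -0.1467

-0.1467


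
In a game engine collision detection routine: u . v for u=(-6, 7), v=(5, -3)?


u . v = u_x*v_x + u_y*v_y = (-6)*5 + 7*(-3)
= (-30) + (-21) = -51

-51


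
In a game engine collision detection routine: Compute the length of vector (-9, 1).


|u| = sqrt((-9)^2 + 1^2) = sqrt(82) = 9.0554

9.0554


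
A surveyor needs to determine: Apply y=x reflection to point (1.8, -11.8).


Reflection over y=x: (x,y) -> (y,x)
(1.8, -11.8) -> (-11.8, 1.8)

(-11.8, 1.8)


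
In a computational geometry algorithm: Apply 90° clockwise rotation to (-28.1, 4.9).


90° CW: (x,y) -> (y, -x)
(-28.1,4.9) -> (4.9, 28.1)

(4.9, 28.1)


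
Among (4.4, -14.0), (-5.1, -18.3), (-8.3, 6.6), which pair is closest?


d(P0,P1) = 10.4278, d(P0,P2) = 24.2002, d(P1,P2) = 25.1048
Closest: P0 and P1

Closest pair: (4.4, -14.0) and (-5.1, -18.3), distance = 10.4278


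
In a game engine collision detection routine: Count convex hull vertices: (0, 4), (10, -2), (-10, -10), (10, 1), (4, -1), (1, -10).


Convex hull vertices (CCW): (-10, -10), (1, -10), (10, -2), (10, 1), (0, 4)
Count = 5

5


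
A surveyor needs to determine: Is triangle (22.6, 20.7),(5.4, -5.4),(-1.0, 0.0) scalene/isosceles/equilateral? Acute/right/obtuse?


Side lengths squared: AB^2=977.05, BC^2=70.12, CA^2=985.45
Sorted: [70.12, 977.05, 985.45]
By sides: Scalene, By angles: Acute

Scalene, Acute


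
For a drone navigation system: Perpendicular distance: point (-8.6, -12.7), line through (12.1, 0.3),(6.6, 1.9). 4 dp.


|cross product| = 104.62
|line direction| = sqrt(32.81) = 5.728
Distance = 104.62/sqrt(32.81) = 18.2647

18.2647


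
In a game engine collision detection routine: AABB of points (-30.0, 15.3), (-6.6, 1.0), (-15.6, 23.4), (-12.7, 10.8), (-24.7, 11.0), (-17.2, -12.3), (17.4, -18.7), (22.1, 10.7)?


x range: [-30, 22.1]
y range: [-18.7, 23.4]
Bounding box: (-30,-18.7) to (22.1,23.4)

(-30,-18.7) to (22.1,23.4)


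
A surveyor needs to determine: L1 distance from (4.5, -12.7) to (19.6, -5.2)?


|4.5-19.6| + |(-12.7)-(-5.2)| = 15.1 + 7.5 = 22.6

22.6


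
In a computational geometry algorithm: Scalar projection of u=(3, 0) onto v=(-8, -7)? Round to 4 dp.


u.v = -24, |v| = sqrt(113) = 10.6301
Scalar projection = u.v / |v| = -24 / sqrt(113) = -2.2577

-2.2577


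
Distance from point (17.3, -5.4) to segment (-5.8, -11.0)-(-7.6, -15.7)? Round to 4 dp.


Project P onto AB: t = 0 (clamped to [0,1])
Closest point on segment: (-5.8, -11)
Distance: 23.7691

23.7691


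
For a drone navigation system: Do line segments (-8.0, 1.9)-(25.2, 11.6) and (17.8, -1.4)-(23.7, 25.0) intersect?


Cross products: d1=700.59, d2=-118.66, d3=-359.82, d4=459.43
d1*d2 < 0 and d3*d4 < 0? yes

Yes, they intersect


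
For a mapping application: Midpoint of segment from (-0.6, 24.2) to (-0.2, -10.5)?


M = (((-0.6)+(-0.2))/2, (24.2+(-10.5))/2)
= (-0.4, 6.85)

(-0.4, 6.85)


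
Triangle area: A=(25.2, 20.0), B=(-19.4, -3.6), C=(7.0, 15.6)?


Area = |x_A(y_B-y_C) + x_B(y_C-y_A) + x_C(y_A-y_B)|/2
= |(-483.84) + 85.36 + 165.2|/2
= 233.28/2 = 116.64

116.64


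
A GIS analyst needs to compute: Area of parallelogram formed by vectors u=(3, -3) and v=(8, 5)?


|u x v| = |3*5 - (-3)*8|
= |15 - (-24)| = 39

39


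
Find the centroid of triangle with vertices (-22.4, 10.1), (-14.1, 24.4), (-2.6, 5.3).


Centroid = ((x_A+x_B+x_C)/3, (y_A+y_B+y_C)/3)
= (((-22.4)+(-14.1)+(-2.6))/3, (10.1+24.4+5.3)/3)
= (-13.0333, 13.2667)

(-13.0333, 13.2667)


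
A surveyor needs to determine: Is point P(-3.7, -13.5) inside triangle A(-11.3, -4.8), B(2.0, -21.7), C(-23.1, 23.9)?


Cross products: AB x AP = 12.73, BC x BP = 54.1, CA x CP = 115.46
All same sign? yes

Yes, inside


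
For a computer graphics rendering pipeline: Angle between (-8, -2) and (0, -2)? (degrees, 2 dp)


u.v = 4, |u| = sqrt(68) = 8.2462, |v| = sqrt(4) = 2
cos(theta) = u.v/(|u||v|) = 4/sqrt(272) = 0.242536
theta = acos(0.242536) = 75.96 degrees

75.96 degrees


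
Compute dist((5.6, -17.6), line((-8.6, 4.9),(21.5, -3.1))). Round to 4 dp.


|cross product| = 563.65
|line direction| = sqrt(970.01) = 31.145
Distance = 563.65/sqrt(970.01) = 18.0976

18.0976


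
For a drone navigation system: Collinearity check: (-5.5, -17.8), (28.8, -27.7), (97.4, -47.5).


Cross product: (28.8-(-5.5))*((-47.5)-(-17.8)) - ((-27.7)-(-17.8))*(97.4-(-5.5))
= 0

Yes, collinear


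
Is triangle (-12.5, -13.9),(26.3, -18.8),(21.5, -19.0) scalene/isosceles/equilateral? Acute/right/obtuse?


Side lengths squared: AB^2=1529.45, BC^2=23.08, CA^2=1182.01
Sorted: [23.08, 1182.01, 1529.45]
By sides: Scalene, By angles: Obtuse

Scalene, Obtuse


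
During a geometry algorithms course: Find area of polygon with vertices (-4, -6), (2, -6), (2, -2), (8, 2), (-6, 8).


Shoelace sum: ((-4)*(-6) - 2*(-6)) + (2*(-2) - 2*(-6)) + (2*2 - 8*(-2)) + (8*8 - (-6)*2) + ((-6)*(-6) - (-4)*8)
= 208
Area = |208|/2 = 104

104


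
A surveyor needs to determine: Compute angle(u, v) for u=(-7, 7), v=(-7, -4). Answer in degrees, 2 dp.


u.v = 21, |u| = sqrt(98) = 9.8995, |v| = sqrt(65) = 8.0623
cos(theta) = u.v/(|u||v|) = 21/sqrt(6370) = 0.263117
theta = acos(0.263117) = 74.74 degrees

74.74 degrees


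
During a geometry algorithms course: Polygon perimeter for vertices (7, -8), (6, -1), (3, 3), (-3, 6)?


Sides: (7, -8)->(6, -1): sqrt(50) = 7.071068, (6, -1)->(3, 3): sqrt(25) = 5, (3, 3)->(-3, 6): sqrt(45) = 6.708204, (-3, 6)->(7, -8): sqrt(296) = 17.204651
Sum = 35.983923
Perimeter = 35.9839

35.9839


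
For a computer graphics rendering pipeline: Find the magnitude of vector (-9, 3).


|u| = sqrt((-9)^2 + 3^2) = sqrt(90) = 9.4868

9.4868


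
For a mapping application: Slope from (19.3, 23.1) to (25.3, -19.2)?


slope = (y2-y1)/(x2-x1) = ((-19.2)-23.1)/(25.3-19.3) = (-42.3)/6 = -7.05

-7.05


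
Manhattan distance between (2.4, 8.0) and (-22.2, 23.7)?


|2.4-(-22.2)| + |8-23.7| = 24.6 + 15.7 = 40.3

40.3


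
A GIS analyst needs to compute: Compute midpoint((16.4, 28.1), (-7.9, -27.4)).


M = ((16.4+(-7.9))/2, (28.1+(-27.4))/2)
= (4.25, 0.35)

(4.25, 0.35)


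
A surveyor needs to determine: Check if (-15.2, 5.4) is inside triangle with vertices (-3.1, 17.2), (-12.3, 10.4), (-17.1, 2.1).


Cross products: AB x AP = 26.28, BC x BP = -0.07, CA x CP = 17.51
All same sign? no

No, outside


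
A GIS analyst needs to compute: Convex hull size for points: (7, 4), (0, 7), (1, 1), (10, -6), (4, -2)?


Convex hull vertices (CCW): (0, 7), (1, 1), (4, -2), (10, -6), (7, 4)
Count = 5

5


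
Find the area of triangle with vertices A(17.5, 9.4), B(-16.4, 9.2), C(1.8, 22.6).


Area = |x_A(y_B-y_C) + x_B(y_C-y_A) + x_C(y_A-y_B)|/2
= |(-234.5) + (-216.48) + 0.36|/2
= 450.62/2 = 225.31

225.31


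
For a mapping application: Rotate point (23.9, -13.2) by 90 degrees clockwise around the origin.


90° CW: (x,y) -> (y, -x)
(23.9,-13.2) -> (-13.2, -23.9)

(-13.2, -23.9)


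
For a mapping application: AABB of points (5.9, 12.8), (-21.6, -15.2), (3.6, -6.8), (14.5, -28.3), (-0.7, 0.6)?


x range: [-21.6, 14.5]
y range: [-28.3, 12.8]
Bounding box: (-21.6,-28.3) to (14.5,12.8)

(-21.6,-28.3) to (14.5,12.8)


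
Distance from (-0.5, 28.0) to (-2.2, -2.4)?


dx=-1.7, dy=-30.4
d^2 = (-1.7)^2 + (-30.4)^2 = 927.05
d = sqrt(927.05) = 30.4475

30.4475


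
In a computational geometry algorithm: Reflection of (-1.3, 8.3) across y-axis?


Reflection over y-axis: (x,y) -> (-x,y)
(-1.3, 8.3) -> (1.3, 8.3)

(1.3, 8.3)


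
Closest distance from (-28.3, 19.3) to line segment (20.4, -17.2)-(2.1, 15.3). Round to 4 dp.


Project P onto AB: t = 1 (clamped to [0,1])
Closest point on segment: (2.1, 15.3)
Distance: 30.662

30.662


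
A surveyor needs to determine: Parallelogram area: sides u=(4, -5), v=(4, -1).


|u x v| = |4*(-1) - (-5)*4|
= |(-4) - (-20)| = 16

16


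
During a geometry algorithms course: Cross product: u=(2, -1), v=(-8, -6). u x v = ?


u x v = u_x*v_y - u_y*v_x = 2*(-6) - (-1)*(-8)
= (-12) - 8 = -20

-20


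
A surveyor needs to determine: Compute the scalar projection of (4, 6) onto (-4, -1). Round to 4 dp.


u.v = -22, |v| = sqrt(17) = 4.1231
Scalar projection = u.v / |v| = -22 / sqrt(17) = -5.3358

-5.3358


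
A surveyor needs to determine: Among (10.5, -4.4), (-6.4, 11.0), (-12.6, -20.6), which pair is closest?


d(P0,P1) = 22.8642, d(P0,P2) = 28.2144, d(P1,P2) = 32.2025
Closest: P0 and P1

Closest pair: (10.5, -4.4) and (-6.4, 11.0), distance = 22.8642


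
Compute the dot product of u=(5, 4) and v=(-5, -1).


u . v = u_x*v_x + u_y*v_y = 5*(-5) + 4*(-1)
= (-25) + (-4) = -29

-29


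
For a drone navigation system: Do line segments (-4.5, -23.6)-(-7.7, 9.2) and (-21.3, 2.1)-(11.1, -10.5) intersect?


Cross products: d1=-621, d2=401.4, d3=468.8, d4=-553.6
d1*d2 < 0 and d3*d4 < 0? yes

Yes, they intersect


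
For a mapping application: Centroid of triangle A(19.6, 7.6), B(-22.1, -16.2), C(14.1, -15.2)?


Centroid = ((x_A+x_B+x_C)/3, (y_A+y_B+y_C)/3)
= ((19.6+(-22.1)+14.1)/3, (7.6+(-16.2)+(-15.2))/3)
= (3.8667, -7.9333)

(3.8667, -7.9333)


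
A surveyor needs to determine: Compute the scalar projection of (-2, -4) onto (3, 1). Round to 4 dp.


u.v = -10, |v| = sqrt(10) = 3.1623
Scalar projection = u.v / |v| = -10 / sqrt(10) = -3.1623

-3.1623


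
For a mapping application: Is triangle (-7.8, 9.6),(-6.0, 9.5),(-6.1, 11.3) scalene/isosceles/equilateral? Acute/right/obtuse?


Side lengths squared: AB^2=3.25, BC^2=3.25, CA^2=5.78
Sorted: [3.25, 3.25, 5.78]
By sides: Isosceles, By angles: Acute

Isosceles, Acute


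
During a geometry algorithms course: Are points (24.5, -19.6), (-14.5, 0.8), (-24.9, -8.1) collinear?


Cross product: ((-14.5)-24.5)*((-8.1)-(-19.6)) - (0.8-(-19.6))*((-24.9)-24.5)
= 559.26

No, not collinear


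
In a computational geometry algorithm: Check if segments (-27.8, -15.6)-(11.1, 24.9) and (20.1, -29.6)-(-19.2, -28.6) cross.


Cross products: d1=-502.3, d2=-2132.85, d3=-2484.55, d4=-854
d1*d2 < 0 and d3*d4 < 0? no

No, they don't intersect


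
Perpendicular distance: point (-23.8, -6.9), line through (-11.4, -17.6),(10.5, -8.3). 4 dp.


|cross product| = 349.65
|line direction| = sqrt(566.1) = 23.7929
Distance = 349.65/sqrt(566.1) = 14.6956

14.6956


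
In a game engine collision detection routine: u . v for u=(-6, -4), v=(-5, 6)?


u . v = u_x*v_x + u_y*v_y = (-6)*(-5) + (-4)*6
= 30 + (-24) = 6

6


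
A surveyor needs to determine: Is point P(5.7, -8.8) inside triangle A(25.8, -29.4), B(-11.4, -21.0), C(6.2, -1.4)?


Cross products: AB x AP = -597.48, BC x BP = -120.44, CA x CP = -159.04
All same sign? yes

Yes, inside


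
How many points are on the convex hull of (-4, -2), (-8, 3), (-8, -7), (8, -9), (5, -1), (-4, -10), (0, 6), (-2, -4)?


Convex hull vertices (CCW): (-8, -7), (-4, -10), (8, -9), (5, -1), (0, 6), (-8, 3)
Count = 6

6


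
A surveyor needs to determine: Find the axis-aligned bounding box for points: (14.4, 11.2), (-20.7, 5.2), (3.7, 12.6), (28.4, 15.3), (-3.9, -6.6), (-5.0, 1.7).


x range: [-20.7, 28.4]
y range: [-6.6, 15.3]
Bounding box: (-20.7,-6.6) to (28.4,15.3)

(-20.7,-6.6) to (28.4,15.3)


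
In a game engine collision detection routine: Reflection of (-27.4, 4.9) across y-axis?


Reflection over y-axis: (x,y) -> (-x,y)
(-27.4, 4.9) -> (27.4, 4.9)

(27.4, 4.9)


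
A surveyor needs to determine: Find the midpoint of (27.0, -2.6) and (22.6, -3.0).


M = ((27+22.6)/2, ((-2.6)+(-3))/2)
= (24.8, -2.8)

(24.8, -2.8)


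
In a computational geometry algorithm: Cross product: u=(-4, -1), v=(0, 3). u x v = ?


u x v = u_x*v_y - u_y*v_x = (-4)*3 - (-1)*0
= (-12) - 0 = -12

-12


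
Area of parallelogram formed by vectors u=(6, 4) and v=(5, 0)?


|u x v| = |6*0 - 4*5|
= |0 - 20| = 20

20


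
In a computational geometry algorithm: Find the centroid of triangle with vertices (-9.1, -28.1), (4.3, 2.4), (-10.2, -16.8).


Centroid = ((x_A+x_B+x_C)/3, (y_A+y_B+y_C)/3)
= (((-9.1)+4.3+(-10.2))/3, ((-28.1)+2.4+(-16.8))/3)
= (-5, -14.1667)

(-5, -14.1667)


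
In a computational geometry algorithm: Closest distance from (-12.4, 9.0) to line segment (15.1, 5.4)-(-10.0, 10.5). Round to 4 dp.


Project P onto AB: t = 1 (clamped to [0,1])
Closest point on segment: (-10, 10.5)
Distance: 2.8302

2.8302


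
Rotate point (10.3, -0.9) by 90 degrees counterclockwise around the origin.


90° CCW: (x,y) -> (-y, x)
(10.3,-0.9) -> (0.9, 10.3)

(0.9, 10.3)


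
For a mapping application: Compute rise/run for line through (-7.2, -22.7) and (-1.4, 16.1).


slope = (y2-y1)/(x2-x1) = (16.1-(-22.7))/((-1.4)-(-7.2)) = 38.8/5.8 = 6.6897

6.6897


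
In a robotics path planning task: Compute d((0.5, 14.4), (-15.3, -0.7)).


dx=-15.8, dy=-15.1
d^2 = (-15.8)^2 + (-15.1)^2 = 477.65
d = sqrt(477.65) = 21.8552

21.8552


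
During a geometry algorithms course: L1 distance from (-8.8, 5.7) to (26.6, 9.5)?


|(-8.8)-26.6| + |5.7-9.5| = 35.4 + 3.8 = 39.2

39.2


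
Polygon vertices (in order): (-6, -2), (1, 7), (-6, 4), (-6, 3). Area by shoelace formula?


Shoelace sum: ((-6)*7 - 1*(-2)) + (1*4 - (-6)*7) + ((-6)*3 - (-6)*4) + ((-6)*(-2) - (-6)*3)
= 42
Area = |42|/2 = 21

21


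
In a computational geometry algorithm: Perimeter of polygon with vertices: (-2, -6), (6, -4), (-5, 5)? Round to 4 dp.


Sides: (-2, -6)->(6, -4): sqrt(68) = 8.246211, (6, -4)->(-5, 5): sqrt(202) = 14.21267, (-5, 5)->(-2, -6): sqrt(130) = 11.401754
Sum = 33.860635
Perimeter = 33.8606

33.8606


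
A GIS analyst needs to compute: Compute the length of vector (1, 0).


|u| = sqrt(1^2 + 0^2) = sqrt(1) = 1

1


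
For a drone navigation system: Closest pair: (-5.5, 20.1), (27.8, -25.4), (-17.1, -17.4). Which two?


d(P0,P1) = 56.3839, d(P0,P2) = 39.2532, d(P1,P2) = 45.6071
Closest: P0 and P2

Closest pair: (-5.5, 20.1) and (-17.1, -17.4), distance = 39.2532


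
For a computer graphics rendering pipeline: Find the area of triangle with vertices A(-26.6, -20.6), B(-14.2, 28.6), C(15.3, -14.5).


Area = |x_A(y_B-y_C) + x_B(y_C-y_A) + x_C(y_A-y_B)|/2
= |(-1146.46) + (-86.62) + (-752.76)|/2
= 1985.84/2 = 992.92

992.92


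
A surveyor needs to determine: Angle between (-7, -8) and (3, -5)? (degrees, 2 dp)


u.v = 19, |u| = sqrt(113) = 10.6301, |v| = sqrt(34) = 5.831
cos(theta) = u.v/(|u||v|) = 19/sqrt(3842) = 0.306531
theta = acos(0.306531) = 72.15 degrees

72.15 degrees


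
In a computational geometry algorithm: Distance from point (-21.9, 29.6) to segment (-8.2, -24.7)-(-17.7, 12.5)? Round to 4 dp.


Project P onto AB: t = 1 (clamped to [0,1])
Closest point on segment: (-17.7, 12.5)
Distance: 17.6082

17.6082


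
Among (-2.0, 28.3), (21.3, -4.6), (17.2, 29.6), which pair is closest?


d(P0,P1) = 40.315, d(P0,P2) = 19.244, d(P1,P2) = 34.4449
Closest: P0 and P2

Closest pair: (-2.0, 28.3) and (17.2, 29.6), distance = 19.244


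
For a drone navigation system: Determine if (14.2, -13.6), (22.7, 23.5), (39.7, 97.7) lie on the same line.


Cross product: (22.7-14.2)*(97.7-(-13.6)) - (23.5-(-13.6))*(39.7-14.2)
= 0

Yes, collinear


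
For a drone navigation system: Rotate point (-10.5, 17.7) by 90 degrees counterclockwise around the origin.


90° CCW: (x,y) -> (-y, x)
(-10.5,17.7) -> (-17.7, -10.5)

(-17.7, -10.5)


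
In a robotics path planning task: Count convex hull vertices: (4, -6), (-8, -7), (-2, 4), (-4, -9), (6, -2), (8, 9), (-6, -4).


Convex hull vertices (CCW): (-8, -7), (-4, -9), (4, -6), (6, -2), (8, 9), (-2, 4)
Count = 6

6
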